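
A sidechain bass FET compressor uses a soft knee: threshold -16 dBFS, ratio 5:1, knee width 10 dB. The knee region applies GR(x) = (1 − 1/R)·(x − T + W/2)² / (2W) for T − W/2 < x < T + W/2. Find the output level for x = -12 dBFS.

x − T + W/2 = -12 − (-16) + 5 = 9.
GR = (1 − 1/5) × 9² / 20 = 0.8 × 81 / 20 = 3.24 dB.
Output = -12 − 3.24 = -15.24 dBFS.

-15.24 dBFS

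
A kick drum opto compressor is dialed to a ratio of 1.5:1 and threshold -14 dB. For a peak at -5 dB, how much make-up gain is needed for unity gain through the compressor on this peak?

3 dB

Overshoot 9 dB → 9/1.5 = 6 dB after compression, so the compressed level is -14 + 6 = -8 dB.
Make-up = target − compressed = -5 − (-8) = 3 dB.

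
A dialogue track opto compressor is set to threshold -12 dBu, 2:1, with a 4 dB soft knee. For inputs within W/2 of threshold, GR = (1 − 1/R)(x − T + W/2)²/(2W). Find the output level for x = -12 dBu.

-12.25 dBu

x − T + W/2 = -12 − (-12) + 2 = 2.
GR = (1 − 1/2) × 2² / 8 = 0.5 × 4 / 8 = 0.25 dB.
Output = -12 − 0.25 = -12.25 dBu.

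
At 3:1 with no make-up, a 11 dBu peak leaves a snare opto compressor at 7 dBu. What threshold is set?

5 dBu

Let T be the threshold. Output overshoot = (input overshoot)/R, so 7 − T = (11 − T)/3.
3·(7 − T) = 11 − T → 2·T = 21 − 11 = 10.
T = 10/2 = 5 dBu.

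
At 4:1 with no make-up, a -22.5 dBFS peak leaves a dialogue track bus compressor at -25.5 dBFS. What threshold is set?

Let T be the threshold. Output overshoot = (input overshoot)/R, so -25.5 − T = (-22.5 − T)/4.
4·(-25.5 − T) = -22.5 − T → 3·T = -102 − (-22.5) = -79.5.
T = -79.5/3 = -26.5 dBFS.

-26.5 dBFS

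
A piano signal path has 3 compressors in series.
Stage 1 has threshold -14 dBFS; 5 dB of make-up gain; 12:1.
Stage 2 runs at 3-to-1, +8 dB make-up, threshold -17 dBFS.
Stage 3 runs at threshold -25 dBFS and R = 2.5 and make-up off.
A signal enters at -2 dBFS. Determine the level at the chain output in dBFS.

Stage 1: -2 dBFS is 12 dB over -14 dBFS; at 12:1 that becomes 1 dB over, giving -13 dBFS; +5 dB make-up → -8 dBFS.
Stage 2: -8 dBFS is 9 dB over -17 dBFS; at 3:1 that becomes 3 dB over, giving -14 dBFS; +8 dB make-up → -6 dBFS.
Stage 3: -6 dBFS is 19 dB over -25 dBFS; at 2.5:1 that becomes 7.6 dB over, giving -17.4 dBFS.

-17.4 dBFS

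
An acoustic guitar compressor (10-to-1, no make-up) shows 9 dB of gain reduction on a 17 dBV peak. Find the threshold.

7 dBV

Let T be the threshold. Output overshoot = (input overshoot)/R, so 8 − T = (17 − T)/10.
10·(8 − T) = 17 − T → 9·T = 80 − 17 = 63.
T = 63/9 = 7 dBV.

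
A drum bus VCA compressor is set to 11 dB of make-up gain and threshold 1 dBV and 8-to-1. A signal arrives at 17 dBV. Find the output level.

14 dBV

17 dBV sits 16 dB over threshold.
8:1 compression reduces that to 16/8 = 2 dB over.
That puts the output at 3 dBV; make-up adds 11 dB, giving 14 dBV.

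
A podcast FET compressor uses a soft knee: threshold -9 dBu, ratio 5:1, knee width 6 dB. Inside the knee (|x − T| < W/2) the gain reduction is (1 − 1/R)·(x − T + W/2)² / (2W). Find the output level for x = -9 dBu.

x − T + W/2 = -9 − (-9) + 3 = 3.
GR = (1 − 1/5) × 3² / 12 = 0.8 × 9 / 12 = 0.6 dB.
Output = -9 − 0.6 = -9.6 dBu.

-9.6 dBu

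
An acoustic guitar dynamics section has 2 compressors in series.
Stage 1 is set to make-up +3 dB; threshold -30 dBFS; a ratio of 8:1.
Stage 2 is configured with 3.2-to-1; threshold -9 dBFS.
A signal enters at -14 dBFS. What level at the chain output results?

-25 dBFS

Stage 1: -14 dBFS is 16 dB over -30 dBFS; at 8:1 that becomes 2 dB over, giving -28 dBFS; +3 dB make-up → -25 dBFS.
Stage 2: -25 dBFS ≤ -9 dBFS, so stage 2 doesn't engage; output -25 dBFS.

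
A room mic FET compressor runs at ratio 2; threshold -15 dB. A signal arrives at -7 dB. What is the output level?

The input is 8 dB above the -15 dB threshold.
At 2:1 the overshoot is divided by 2, leaving 4 dB above threshold.
Output = -15 + 4 = -11 dB.

-11 dB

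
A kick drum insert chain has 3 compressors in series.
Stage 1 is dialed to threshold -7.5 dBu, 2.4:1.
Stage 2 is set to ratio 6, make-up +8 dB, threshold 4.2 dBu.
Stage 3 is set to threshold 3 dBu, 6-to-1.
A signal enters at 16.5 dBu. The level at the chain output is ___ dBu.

4.25 dBu

Stage 1: overshoot 24 dB → 24/2.4 = 10 dB → 2.5 dBu.
Stage 2: below threshold (2.5 ≤ 4.2); passes unchanged; make-up brings it to 10.5 dBu.
Stage 3: 10.5 dBu is 7.5 dB over 3 dBu; at 6:1 that becomes 1.25 dB over, giving 4.25 dBu.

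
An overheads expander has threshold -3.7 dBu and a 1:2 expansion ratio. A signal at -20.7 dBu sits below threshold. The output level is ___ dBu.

-37.7 dBu

The input is 17 dB below the -3.7 dBu threshold.
A 1:2 expander multiplies undershoot by 2: 17 × 2 = 34 dB below threshold.
Output = -3.7 − 34 = -37.7 dBu.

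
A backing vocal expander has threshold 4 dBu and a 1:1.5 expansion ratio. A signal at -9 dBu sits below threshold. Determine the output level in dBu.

Below threshold, a 1:1.5 expander applies gain = (1.5−1)×(T − x) of attenuation.
(1.5−1) × 13 = 6.5 dB, so output = -9 − 6.5 = -15.5 dBu.

-15.5 dBu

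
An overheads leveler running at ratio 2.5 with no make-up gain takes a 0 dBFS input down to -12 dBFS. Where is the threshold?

Gain reduction = 0 − (-12) = 12 dB; output overshoot = GR / (R − 1) = 12 / 1.5 = 8 dB.
Threshold = output − output overshoot = -12 − 8 = -20 dBFS.

-20 dBFS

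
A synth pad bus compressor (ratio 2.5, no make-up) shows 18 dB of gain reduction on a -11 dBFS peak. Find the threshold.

Input is 30 dB above T (since output overshoot × R = input overshoot: (-29 − T)·2.5 = -11 − T gives T = -41 dBFS).
Check: -41 + (-11 − (-41))/2.5 = -41 + 12 = -29 dBFS. ✓

-41 dBFS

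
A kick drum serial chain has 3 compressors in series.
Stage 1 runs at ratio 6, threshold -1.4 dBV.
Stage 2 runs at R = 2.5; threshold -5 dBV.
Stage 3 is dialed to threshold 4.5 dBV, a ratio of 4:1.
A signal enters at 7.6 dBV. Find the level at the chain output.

Stage 1: 7.6 dBV is 9 dB over -1.4 dBV; at 6:1 that becomes 1.5 dB over, giving 0.1 dBV.
Stage 2: 5.1 dB above -5 dBV, reduced 2.5:1 to 2.04 dB above → -2.96 dBV.
Stage 3: below threshold (-2.96 ≤ 4.5); passes unchanged; output -2.96 dBV.

-2.96 dBV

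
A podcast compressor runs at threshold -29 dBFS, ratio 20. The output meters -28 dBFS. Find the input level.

That's 1 dB above the -29 dBFS threshold.
Input overshoot = R × output overshoot = 20 dB → input = -29 + 20 = -9 dBFS.

-9 dBFS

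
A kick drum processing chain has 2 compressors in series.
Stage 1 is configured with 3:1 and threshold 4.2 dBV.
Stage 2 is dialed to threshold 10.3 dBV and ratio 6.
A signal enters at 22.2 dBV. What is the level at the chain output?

Stage 1: 18 dB above 4.2 dBV, reduced 3:1 to 6 dB above → 10.2 dBV.
Stage 2: 10.2 dBV is at or below the 10.3 dBV threshold — no compression; output 10.2 dBV.

10.2 dBV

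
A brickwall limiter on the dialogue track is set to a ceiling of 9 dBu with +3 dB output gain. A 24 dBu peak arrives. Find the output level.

At ∞:1, everything above 9 dBu is held at the ceiling.
Output gain then adds 3 dB: 9 + 3 = 12 dBu.

12 dBu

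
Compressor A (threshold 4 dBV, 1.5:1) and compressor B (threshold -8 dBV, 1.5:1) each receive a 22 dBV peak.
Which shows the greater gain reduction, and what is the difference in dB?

B, by 4 dB

A: GR = 18 − 18/1.5 = 6 dB.
B: GR = 30 − 30/1.5 = 10 dB.
B applies 4 dB more gain reduction.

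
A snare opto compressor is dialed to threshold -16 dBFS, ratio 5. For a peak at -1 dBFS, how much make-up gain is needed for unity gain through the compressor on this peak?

Overshoot 15 dB → 15/5 = 3 dB after compression, so the compressed level is -16 + 3 = -13 dBFS.
Make-up = target − compressed = -1 − (-13) = 12 dB.

12 dB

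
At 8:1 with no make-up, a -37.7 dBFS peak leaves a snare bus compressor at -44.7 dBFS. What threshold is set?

-45.7 dBFS

Let T be the threshold. Output overshoot = (input overshoot)/R, so -44.7 − T = (-37.7 − T)/8.
8·(-44.7 − T) = -37.7 − T → 7·T = -357.6 − (-37.7) = -319.9.
T = -319.9/7 = -45.7 dBFS.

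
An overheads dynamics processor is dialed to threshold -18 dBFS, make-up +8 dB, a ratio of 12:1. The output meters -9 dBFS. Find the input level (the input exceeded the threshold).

-6 dBFS

Stripping the +8 dB make-up gives -17 dBFS at the gain stage.
That's 1 dB above the -18 dBFS threshold.
Undo the ratio: input overshoot = 1 × 12 = 12 dB, giving input = -6 dBFS.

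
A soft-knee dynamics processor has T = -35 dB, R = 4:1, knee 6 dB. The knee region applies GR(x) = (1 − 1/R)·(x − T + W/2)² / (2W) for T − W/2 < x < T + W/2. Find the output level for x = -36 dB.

x − T + W/2 = -36 − (-35) + 3 = 2.
GR = (1 − 1/4) × 2² / 12 = 0.75 × 4 / 12 = 0.25 dB.
Output = -36 − 0.25 = -36.25 dB.

-36.25 dB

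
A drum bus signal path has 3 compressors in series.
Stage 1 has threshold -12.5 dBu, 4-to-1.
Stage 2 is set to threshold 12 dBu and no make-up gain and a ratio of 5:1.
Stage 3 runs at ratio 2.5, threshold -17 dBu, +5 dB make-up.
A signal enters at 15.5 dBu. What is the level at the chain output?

-7.4 dBu

Stage 1: 15.5 dBu is 28 dB over -12.5 dBu; at 4:1 that becomes 7 dB over, giving -5.5 dBu.
Stage 2: below threshold (-5.5 ≤ 12); passes unchanged; output -5.5 dBu.
Stage 3: overshoot 11.5 dB → 11.5/2.5 = 4.6 dB → -12.4 dBu; +5 dB make-up → -7.4 dBu.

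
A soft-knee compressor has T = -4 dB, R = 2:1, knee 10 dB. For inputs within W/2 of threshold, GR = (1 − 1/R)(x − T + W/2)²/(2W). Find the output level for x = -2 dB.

x − T + W/2 = -2 − (-4) + 5 = 7.
GR = (1 − 1/2) × 7² / 20 = 0.5 × 49 / 20 = 1.225 dB.
Output = -2 − 1.225 = -3.225 dB.

-3.225 dB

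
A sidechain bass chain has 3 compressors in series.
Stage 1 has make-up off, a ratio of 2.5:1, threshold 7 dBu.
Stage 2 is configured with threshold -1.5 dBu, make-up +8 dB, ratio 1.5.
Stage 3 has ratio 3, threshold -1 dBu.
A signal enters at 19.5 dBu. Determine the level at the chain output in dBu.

4.5 dBu

Stage 1: overshoot 12.5 dB → 12.5/2.5 = 5 dB → 12 dBu.
Stage 2: 13.5 dB above -1.5 dBu, reduced 1.5:1 to 9 dB above → 7.5 dBu; +8 dB make-up → 15.5 dBu.
Stage 3: 15.5 dBu is 16.5 dB over -1 dBu; at 3:1 that becomes 5.5 dB over, giving 4.5 dBu.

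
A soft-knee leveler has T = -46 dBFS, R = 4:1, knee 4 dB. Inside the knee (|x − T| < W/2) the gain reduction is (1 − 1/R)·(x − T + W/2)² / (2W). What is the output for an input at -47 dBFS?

x − T + W/2 = -47 − (-46) + 2 = 1.
GR = (1 − 1/4) × 1² / 8 = 0.75 × 1 / 8 = 0.09375 dB.
Output = -47 − 0.09375 = -47.09375 dBFS.

-47.09375 dBFS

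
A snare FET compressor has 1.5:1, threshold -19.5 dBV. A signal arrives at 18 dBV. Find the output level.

The input is 37.5 dB above the -19.5 dBV threshold.
The 37.5 dB excess becomes 25 dB after 1.5:1 reduction.
Output = -19.5 + 25 = 5.5 dBV.

5.5 dBV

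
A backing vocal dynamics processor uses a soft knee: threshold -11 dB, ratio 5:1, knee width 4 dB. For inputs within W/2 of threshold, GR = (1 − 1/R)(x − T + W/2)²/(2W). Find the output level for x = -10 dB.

x − T + W/2 = -10 − (-11) + 2 = 3.
GR = (1 − 1/5) × 3² / 8 = 0.8 × 9 / 8 = 0.9 dB.
Output = -10 − 0.9 = -10.9 dB.

-10.9 dB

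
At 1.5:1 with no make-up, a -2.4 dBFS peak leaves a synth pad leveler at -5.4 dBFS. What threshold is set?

-11.4 dBFS

Let T be the threshold. Output overshoot = (input overshoot)/R, so -5.4 − T = (-2.4 − T)/1.5.
1.5·(-5.4 − T) = -2.4 − T → 0.5·T = -8.1 − (-2.4) = -5.7.
T = -5.7/0.5 = -11.4 dBFS.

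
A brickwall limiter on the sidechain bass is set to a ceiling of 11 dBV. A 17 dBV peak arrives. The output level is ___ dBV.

At ∞:1, everything above 11 dBV is held at the ceiling.

11 dBV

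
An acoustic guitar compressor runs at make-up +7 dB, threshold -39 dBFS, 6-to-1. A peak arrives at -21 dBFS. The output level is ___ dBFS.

-29 dBFS

Overshoot: -21 − (-39) = 18 dB.
At 6:1 the overshoot is divided by 6, leaving 3 dB above threshold.
That puts the output at -36 dBFS; make-up adds 7 dB, giving -29 dBFS.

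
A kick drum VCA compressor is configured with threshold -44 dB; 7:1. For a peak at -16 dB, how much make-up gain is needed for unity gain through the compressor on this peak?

Overshoot 28 dB → 28/7 = 4 dB after compression, so the compressed level is -44 + 4 = -40 dB.
Make-up = target − compressed = -16 − (-40) = 24 dB.

24 dB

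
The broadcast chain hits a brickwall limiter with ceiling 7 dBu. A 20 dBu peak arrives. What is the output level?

At ∞:1, everything above 7 dBu is held at the ceiling.

7 dBu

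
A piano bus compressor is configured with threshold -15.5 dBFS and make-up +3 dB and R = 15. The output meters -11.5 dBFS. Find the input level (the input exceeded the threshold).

Before make-up, the level was -11.5 − 3 = -14.5 dBFS.
That's 1 dB above the -15.5 dBFS threshold.
Input overshoot = R × output overshoot = 15 dB → input = -15.5 + 15 = -0.5 dBFS.

-0.5 dBFS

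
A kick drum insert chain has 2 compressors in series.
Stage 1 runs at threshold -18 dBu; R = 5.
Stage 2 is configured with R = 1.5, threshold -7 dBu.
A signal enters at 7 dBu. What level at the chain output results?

-13 dBu

Stage 1: overshoot 25 dB → 25/5 = 5 dB → -13 dBu.
Stage 2: -13 dBu is at or below the -7 dBu threshold — no compression; output -13 dBu.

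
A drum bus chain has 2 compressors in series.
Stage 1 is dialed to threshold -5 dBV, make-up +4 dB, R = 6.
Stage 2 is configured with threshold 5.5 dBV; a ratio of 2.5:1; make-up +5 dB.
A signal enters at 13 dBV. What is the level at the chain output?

7 dBV

Stage 1: 13 dBV is 18 dB over -5 dBV; at 6:1 that becomes 3 dB over, giving -2 dBV; +4 dB make-up → 2 dBV.
Stage 2: 2 dBV is at or below the 5.5 dBV threshold — no compression; make-up brings it to 7 dBV.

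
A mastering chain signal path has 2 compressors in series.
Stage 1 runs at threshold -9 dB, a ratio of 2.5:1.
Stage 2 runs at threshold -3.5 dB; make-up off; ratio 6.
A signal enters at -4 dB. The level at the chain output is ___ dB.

Stage 1: 5 dB above -9 dB, reduced 2.5:1 to 2 dB above → -7 dB.
Stage 2: below threshold (-7 ≤ -3.5); passes unchanged; output -7 dB.

-7 dB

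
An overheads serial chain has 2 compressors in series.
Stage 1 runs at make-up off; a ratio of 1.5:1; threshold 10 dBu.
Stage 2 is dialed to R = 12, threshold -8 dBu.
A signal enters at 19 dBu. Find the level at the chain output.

Stage 1: 9 dB above 10 dBu, reduced 1.5:1 to 6 dB above → 16 dBu.
Stage 2: 24 dB above -8 dBu, reduced 12:1 to 2 dB above → -6 dBu.

-6 dBu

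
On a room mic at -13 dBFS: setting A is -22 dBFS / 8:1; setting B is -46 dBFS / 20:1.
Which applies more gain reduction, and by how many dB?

A: 9 dB over, compressed to 1.125 dB over, so 7.875 dB of GR.
B: 33 dB over, compressed to 1.65 dB over, so 31.35 dB of GR.
B applies 23.475 dB more gain reduction.

B, by 23.475 dB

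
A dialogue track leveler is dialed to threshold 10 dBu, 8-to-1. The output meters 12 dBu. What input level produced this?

26 dBu

That's 2 dB above the 10 dBu threshold.
Undo the ratio: input overshoot = 2 × 8 = 16 dB, giving input = 26 dBu.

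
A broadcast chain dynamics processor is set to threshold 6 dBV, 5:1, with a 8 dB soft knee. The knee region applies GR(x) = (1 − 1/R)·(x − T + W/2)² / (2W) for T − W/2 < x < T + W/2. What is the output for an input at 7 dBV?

x − T + W/2 = 7 − 6 + 4 = 5.
GR = (1 − 1/5) × 5² / 16 = 0.8 × 25 / 16 = 1.25 dB.
Output = 7 − 1.25 = 5.75 dBV.

5.75 dBV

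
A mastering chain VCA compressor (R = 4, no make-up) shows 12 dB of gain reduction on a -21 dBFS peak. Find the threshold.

Input is 16 dB above T (since output overshoot × R = input overshoot: (-33 − T)·4 = -21 − T gives T = -37 dBFS).
Check: -37 + (-21 − (-37))/4 = -37 + 4 = -33 dBFS. ✓

-37 dBFS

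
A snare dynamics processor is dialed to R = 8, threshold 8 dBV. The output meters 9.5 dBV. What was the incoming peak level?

20 dBV

That's 1.5 dB above the 8 dBV threshold.
Undo the ratio: input overshoot = 1.5 × 8 = 12 dB, giving input = 20 dBV.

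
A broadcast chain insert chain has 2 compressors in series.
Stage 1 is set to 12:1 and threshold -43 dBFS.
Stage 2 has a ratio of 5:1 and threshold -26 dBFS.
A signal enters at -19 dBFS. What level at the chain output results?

Stage 1: overshoot 24 dB → 24/12 = 2 dB → -41 dBFS.
Stage 2: below threshold (-41 ≤ -26); passes unchanged; output -41 dBFS.

-41 dBFS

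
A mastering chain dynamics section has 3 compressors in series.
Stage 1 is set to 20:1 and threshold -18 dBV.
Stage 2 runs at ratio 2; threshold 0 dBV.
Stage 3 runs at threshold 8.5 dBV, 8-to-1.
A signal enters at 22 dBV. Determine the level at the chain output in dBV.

-16 dBV

Stage 1: 22 dBV is 40 dB over -18 dBV; at 20:1 that becomes 2 dB over, giving -16 dBV.
Stage 2: -16 dBV ≤ 0 dBV, so stage 2 doesn't engage; output -16 dBV.
Stage 3: -16 dBV is at or below the 8.5 dBV threshold — no compression; output -16 dBV.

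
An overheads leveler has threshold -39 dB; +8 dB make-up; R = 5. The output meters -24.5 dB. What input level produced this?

-6.5 dB

Remove make-up: -24.5 − 8 = -32.5 dB.
That's 6.5 dB above the -39 dB threshold.
Before 5:1 compression the overshoot was 6.5 × 5 = 32.5 dB, so input = -39 + 32.5 = -6.5 dB.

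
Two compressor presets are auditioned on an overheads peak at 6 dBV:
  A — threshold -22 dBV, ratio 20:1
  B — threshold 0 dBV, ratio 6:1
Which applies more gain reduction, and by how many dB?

A: GR = 28 − 28/20 = 26.6 dB.
B: GR = 6 − 6/6 = 5 dB.
A reduces 21.6 dB more.

A, by 21.6 dB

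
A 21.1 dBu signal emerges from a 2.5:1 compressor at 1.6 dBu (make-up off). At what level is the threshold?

Let T be the threshold. Output overshoot = (input overshoot)/R, so 1.6 − T = (21.1 − T)/2.5.
2.5·(1.6 − T) = 21.1 − T → 1.5·T = 4 − 21.1 = -17.1.
T = -17.1/1.5 = -11.4 dBu.

-11.4 dBu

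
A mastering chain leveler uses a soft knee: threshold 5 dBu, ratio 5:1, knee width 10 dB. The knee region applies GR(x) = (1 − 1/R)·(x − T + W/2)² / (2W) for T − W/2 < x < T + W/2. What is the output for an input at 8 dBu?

x − T + W/2 = 8 − 5 + 5 = 8.
GR = (1 − 1/5) × 8² / 20 = 0.8 × 64 / 20 = 2.56 dB.
Output = 8 − 2.56 = 5.44 dBu.

5.44 dBu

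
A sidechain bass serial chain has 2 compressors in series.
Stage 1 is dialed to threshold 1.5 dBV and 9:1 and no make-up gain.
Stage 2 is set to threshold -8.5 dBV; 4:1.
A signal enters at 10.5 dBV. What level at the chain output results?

-5.75 dBV

Stage 1: overshoot 9 dB → 9/9 = 1 dB → 2.5 dBV.
Stage 2: overshoot 11 dB → 11/4 = 2.75 dB → -5.75 dBV.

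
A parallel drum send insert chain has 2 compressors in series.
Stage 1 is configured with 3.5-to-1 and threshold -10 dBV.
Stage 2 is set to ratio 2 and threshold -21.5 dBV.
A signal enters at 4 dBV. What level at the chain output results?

-13.75 dBV

Stage 1: 14 dB above -10 dBV, reduced 3.5:1 to 4 dB above → -6 dBV.
Stage 2: 15.5 dB above -21.5 dBV, reduced 2:1 to 7.75 dB above → -13.75 dBV.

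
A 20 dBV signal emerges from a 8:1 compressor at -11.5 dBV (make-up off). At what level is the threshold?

-16 dBV

Input is 36 dB above T (since output overshoot × R = input overshoot: (-11.5 − T)·8 = 20 − T gives T = -16 dBV).
Check: -16 + (20 − (-16))/8 = -16 + 4.5 = -11.5 dBV. ✓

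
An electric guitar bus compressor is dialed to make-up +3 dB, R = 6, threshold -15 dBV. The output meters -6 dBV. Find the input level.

21 dBV

Remove make-up: -6 − 3 = -9 dBV.
Post-compression overshoot = -9 − (-15) = 6 dB.
Before 6:1 compression the overshoot was 6 × 6 = 36 dB, so input = -15 + 36 = 21 dBV.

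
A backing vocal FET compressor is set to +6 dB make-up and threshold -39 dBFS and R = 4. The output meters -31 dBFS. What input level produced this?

-31 dBFS

Remove make-up: -31 − 6 = -37 dBFS.
That's 2 dB above the -39 dBFS threshold.
Undo the ratio: input overshoot = 2 × 4 = 8 dB, giving input = -31 dBFS.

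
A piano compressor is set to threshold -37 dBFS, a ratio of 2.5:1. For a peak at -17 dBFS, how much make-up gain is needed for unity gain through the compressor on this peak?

12 dB

The peak compresses to -37 + 20/2.5 = -29 dBFS.
To reach -17 dBFS requires -17 − (-29) = 12 dB of make-up.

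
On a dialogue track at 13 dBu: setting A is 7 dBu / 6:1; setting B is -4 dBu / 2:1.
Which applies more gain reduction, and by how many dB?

B, by 3.5 dB

A: overshoot 6 dB → output overshoot 1 dB → GR 5 dB.
B: overshoot 17 dB → output overshoot 8.5 dB → GR 8.5 dB.
Difference: 3.5 dB in favour of B.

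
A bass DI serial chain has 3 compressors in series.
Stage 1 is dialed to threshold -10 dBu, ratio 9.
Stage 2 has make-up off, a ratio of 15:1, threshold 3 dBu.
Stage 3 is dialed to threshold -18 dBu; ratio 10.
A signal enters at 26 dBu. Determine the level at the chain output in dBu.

Stage 1: 36 dB above -10 dBu, reduced 9:1 to 4 dB above → -6 dBu.
Stage 2: below threshold (-6 ≤ 3); passes unchanged; output -6 dBu.
Stage 3: -6 dBu is 12 dB over -18 dBu; at 10:1 that becomes 1.2 dB over, giving -16.8 dBu.

-16.8 dBu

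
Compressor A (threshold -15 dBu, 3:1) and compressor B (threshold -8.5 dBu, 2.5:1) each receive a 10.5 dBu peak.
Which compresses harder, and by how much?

A: GR = 25.5 − 25.5/3 = 17 dB.
B: GR = 19 − 19/2.5 = 11.4 dB.
Difference: 5.6 dB in favour of A.

A, by 5.6 dB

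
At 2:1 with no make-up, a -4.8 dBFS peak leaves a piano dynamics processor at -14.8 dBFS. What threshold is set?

-24.8 dBFS

Let T be the threshold. Output overshoot = (input overshoot)/R, so -14.8 − T = (-4.8 − T)/2.
2·(-14.8 − T) = -4.8 − T → 1·T = -29.6 − (-4.8) = -24.8.
T = -24.8/1 = -24.8 dBFS.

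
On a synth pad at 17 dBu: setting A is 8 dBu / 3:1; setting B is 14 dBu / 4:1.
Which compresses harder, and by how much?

A: overshoot 9 dB → output overshoot 3 dB → GR 6 dB.
B: overshoot 3 dB → output overshoot 0.75 dB → GR 2.25 dB.
Difference: 3.75 dB in favour of A.

A, by 3.75 dB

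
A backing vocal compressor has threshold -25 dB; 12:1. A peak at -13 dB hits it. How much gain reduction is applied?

11 dB

-13 dB exceeds the threshold by 12 dB.
At 12:1, output sits 12/12 = 1 dB above threshold.
So the signal is attenuated by 12 − 1 = 11 dB.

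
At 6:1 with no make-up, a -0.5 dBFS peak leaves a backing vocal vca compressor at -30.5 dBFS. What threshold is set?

Input is 36 dB above T (since output overshoot × R = input overshoot: (-30.5 − T)·6 = -0.5 − T gives T = -36.5 dBFS).
Check: -36.5 + (-0.5 − (-36.5))/6 = -36.5 + 6 = -30.5 dBFS. ✓

-36.5 dBFS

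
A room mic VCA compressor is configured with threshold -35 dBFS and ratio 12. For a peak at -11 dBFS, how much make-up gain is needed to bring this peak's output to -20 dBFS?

13 dB

Overshoot 24 dB → 24/12 = 2 dB after compression, so the compressed level is -35 + 2 = -33 dBFS.
Make-up = target − compressed = -20 − (-33) = 13 dB.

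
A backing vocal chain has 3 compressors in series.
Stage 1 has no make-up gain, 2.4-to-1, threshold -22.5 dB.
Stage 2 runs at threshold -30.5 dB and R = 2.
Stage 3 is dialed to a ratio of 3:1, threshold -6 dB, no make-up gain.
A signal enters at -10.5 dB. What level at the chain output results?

-24 dB

Stage 1: 12 dB above -22.5 dB, reduced 2.4:1 to 5 dB above → -17.5 dB.
Stage 2: 13 dB above -30.5 dB, reduced 2:1 to 6.5 dB above → -24 dB.
Stage 3: -24 dB ≤ -6 dB, so stage 3 doesn't engage; output -24 dB.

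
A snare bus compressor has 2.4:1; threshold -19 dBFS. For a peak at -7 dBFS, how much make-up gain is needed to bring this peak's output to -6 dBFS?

8 dB

Overshoot 12 dB → 12/2.4 = 5 dB after compression, so the compressed level is -19 + 5 = -14 dBFS.
Make-up = target − compressed = -6 − (-14) = 8 dB.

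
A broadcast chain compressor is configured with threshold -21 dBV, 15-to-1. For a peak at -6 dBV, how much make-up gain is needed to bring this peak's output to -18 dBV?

2 dB

Without make-up, output = threshold + overshoot/15 = -21 + 1 = -20 dBV.
Gap to target: 2 dB.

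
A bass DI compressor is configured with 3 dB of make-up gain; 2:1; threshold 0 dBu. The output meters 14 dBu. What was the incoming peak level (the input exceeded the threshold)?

Before make-up, the level was 14 − 3 = 11 dBu.
Post-compression overshoot = 11 − 0 = 11 dB.
Undo the ratio: input overshoot = 11 × 2 = 22 dB, giving input = 22 dBu.

22 dBu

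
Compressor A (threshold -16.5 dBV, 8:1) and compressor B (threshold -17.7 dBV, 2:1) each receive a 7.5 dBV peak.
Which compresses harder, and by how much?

A: 24 dB over, compressed to 3 dB over, so 21 dB of GR.
B: 25.2 dB over, compressed to 12.6 dB over, so 12.6 dB of GR.
A applies 8.4 dB more gain reduction.

A, by 8.4 dB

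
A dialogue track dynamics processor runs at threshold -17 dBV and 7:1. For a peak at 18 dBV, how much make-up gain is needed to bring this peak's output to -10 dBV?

2 dB

The peak compresses to -17 + 35/7 = -12 dBV.
To reach -10 dBV requires -10 − (-12) = 2 dB of make-up.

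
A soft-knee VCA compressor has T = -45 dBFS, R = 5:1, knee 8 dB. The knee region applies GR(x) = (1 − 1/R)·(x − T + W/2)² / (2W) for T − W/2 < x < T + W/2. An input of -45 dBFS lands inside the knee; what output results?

-45.8 dBFS

x − T + W/2 = -45 − (-45) + 4 = 4.
GR = (1 − 1/5) × 4² / 16 = 0.8 × 16 / 16 = 0.8 dB.
Output = -45 − 0.8 = -45.8 dBFS.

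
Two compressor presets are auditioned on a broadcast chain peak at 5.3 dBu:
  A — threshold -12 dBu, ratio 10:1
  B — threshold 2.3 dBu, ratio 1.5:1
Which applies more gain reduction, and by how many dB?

A, by 14.57 dB

A: GR = 17.3 − 17.3/10 = 15.57 dB.
B: GR = 3 − 3/1.5 = 1 dB.
Difference: 14.57 dB in favour of A.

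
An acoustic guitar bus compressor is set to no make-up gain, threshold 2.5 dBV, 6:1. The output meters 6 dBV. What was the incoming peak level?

The compressed level sits 6 − 2.5 = 3.5 dB over threshold.
Input overshoot = R × output overshoot = 21 dB → input = 2.5 + 21 = 23.5 dBV.

23.5 dBV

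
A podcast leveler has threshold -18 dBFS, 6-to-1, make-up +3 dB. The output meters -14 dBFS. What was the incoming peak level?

Stripping the +3 dB make-up gives -17 dBFS at the gain stage.
The compressed level sits -17 − (-18) = 1 dB over threshold.
Input overshoot = R × output overshoot = 6 dB → input = -18 + 6 = -12 dBFS.

-12 dBFS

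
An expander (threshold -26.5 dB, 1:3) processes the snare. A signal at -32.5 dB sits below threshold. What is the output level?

Undershoot = (-26.5) − (-32.5) = 6 dB.
At 1:3, that expands to 18 dB under threshold.
Output = -26.5 − 18 = -44.5 dB.

-44.5 dB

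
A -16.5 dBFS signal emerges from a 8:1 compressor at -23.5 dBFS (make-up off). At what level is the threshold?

-24.5 dBFS

Input is 8 dB above T (since output overshoot × R = input overshoot: (-23.5 − T)·8 = -16.5 − T gives T = -24.5 dBFS).
Check: -24.5 + (-16.5 − (-24.5))/8 = -24.5 + 1 = -23.5 dBFS. ✓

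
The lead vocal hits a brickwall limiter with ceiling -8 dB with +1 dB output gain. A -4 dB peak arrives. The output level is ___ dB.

A brickwall limiter is an ∞:1 compressor: any input above the ceiling is clamped to -8 dB.
Output gain then adds 1 dB: -8 + 1 = -7 dB.

-7 dB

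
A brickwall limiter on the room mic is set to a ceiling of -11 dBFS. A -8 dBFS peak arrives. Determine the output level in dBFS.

At ∞:1, everything above -11 dBFS is held at the ceiling.

-11 dBFS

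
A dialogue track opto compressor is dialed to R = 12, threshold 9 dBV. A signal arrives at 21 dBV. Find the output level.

10 dBV

Overshoot: 21 − 9 = 12 dB.
At 12:1 the overshoot is divided by 12, leaving 1 dB above threshold.
So the level is 9 + 1 = 10 dBV.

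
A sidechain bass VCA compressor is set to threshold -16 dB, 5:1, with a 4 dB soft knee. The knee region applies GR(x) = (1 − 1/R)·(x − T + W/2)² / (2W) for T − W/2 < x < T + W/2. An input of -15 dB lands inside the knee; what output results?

-15.9 dB

x − T + W/2 = -15 − (-16) + 2 = 3.
GR = (1 − 1/5) × 3² / 8 = 0.8 × 9 / 8 = 0.9 dB.
Output = -15 − 0.9 = -15.9 dB.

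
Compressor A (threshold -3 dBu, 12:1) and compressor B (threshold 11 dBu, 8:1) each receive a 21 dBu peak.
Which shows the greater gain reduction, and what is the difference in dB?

A: 24 dB over, compressed to 2 dB over, so 22 dB of GR.
B: 10 dB over, compressed to 1.25 dB over, so 8.75 dB of GR.
A reduces 13.25 dB more.

A, by 13.25 dB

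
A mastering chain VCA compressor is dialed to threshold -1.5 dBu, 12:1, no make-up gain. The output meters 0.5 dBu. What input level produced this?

The compressed level sits 0.5 − (-1.5) = 2 dB over threshold.
Undo the ratio: input overshoot = 2 × 12 = 24 dB, giving input = 22.5 dBu.

22.5 dBu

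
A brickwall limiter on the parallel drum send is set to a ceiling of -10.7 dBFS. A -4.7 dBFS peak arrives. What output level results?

A brickwall limiter is an ∞:1 compressor: any input above the ceiling is clamped to -10.7 dBFS.

-10.7 dBFS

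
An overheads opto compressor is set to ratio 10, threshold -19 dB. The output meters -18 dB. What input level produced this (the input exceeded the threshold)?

That's 1 dB above the -19 dB threshold.
Input overshoot = R × output overshoot = 10 dB → input = -19 + 10 = -9 dB.

-9 dB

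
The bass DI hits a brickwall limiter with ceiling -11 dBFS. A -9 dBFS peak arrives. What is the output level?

-11 dBFS

At ∞:1, everything above -11 dBFS is held at the ceiling.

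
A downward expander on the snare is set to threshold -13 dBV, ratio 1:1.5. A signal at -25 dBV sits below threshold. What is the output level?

-31 dBV

Undershoot = (-13) − (-25) = 12 dB.
At 1:1.5, that expands to 18 dB under threshold.
Output = -13 − 18 = -31 dBV.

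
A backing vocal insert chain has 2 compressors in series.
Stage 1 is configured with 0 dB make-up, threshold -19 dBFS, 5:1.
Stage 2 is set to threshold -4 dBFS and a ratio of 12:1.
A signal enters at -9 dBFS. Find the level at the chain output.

Stage 1: 10 dB above -19 dBFS, reduced 5:1 to 2 dB above → -17 dBFS.
Stage 2: -17 dBFS ≤ -4 dBFS, so stage 2 doesn't engage; output -17 dBFS.

-17 dBFS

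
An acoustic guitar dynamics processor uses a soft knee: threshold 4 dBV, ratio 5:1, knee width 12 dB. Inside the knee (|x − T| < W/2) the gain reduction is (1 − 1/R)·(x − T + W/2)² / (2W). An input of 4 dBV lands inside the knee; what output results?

2.8 dBV

x − T + W/2 = 4 − 4 + 6 = 6.
GR = (1 − 1/5) × 6² / 24 = 0.8 × 36 / 24 = 1.2 dB.
Output = 4 − 1.2 = 2.8 dBV.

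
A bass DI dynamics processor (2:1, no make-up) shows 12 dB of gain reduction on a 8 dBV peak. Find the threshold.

Input is 24 dB above T (since output overshoot × R = input overshoot: (-4 − T)·2 = 8 − T gives T = -16 dBV).
Check: -16 + (8 − (-16))/2 = -16 + 12 = -4 dBV. ✓

-16 dBV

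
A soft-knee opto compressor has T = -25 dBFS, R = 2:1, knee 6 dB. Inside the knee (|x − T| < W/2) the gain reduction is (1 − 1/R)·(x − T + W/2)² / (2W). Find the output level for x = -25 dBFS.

x − T + W/2 = -25 − (-25) + 3 = 3.
GR = (1 − 1/2) × 3² / 12 = 0.5 × 9 / 12 = 0.375 dB.
Output = -25 − 0.375 = -25.375 dBFS.

-25.375 dBFS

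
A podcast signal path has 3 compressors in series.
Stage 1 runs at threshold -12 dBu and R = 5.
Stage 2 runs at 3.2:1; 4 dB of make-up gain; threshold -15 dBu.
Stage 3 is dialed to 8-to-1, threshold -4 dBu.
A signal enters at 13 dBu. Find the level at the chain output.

-8.5 dBu

Stage 1: 13 dBu is 25 dB over -12 dBu; at 5:1 that becomes 5 dB over, giving -7 dBu.
Stage 2: 8 dB above -15 dBu, reduced 3.2:1 to 2.5 dB above → -12.5 dBu; +4 dB make-up → -8.5 dBu.
Stage 3: -8.5 dBu is at or below the -4 dBu threshold — no compression; output -8.5 dBu.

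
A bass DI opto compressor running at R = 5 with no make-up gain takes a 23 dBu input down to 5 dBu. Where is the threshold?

0.5 dBu

Let T be the threshold. Output overshoot = (input overshoot)/R, so 5 − T = (23 − T)/5.
5·(5 − T) = 23 − T → 4·T = 25 − 23 = 2.
T = 2/4 = 0.5 dBu.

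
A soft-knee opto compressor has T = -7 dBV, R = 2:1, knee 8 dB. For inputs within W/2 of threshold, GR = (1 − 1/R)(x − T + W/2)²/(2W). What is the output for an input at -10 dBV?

x − T + W/2 = -10 − (-7) + 4 = 1.
GR = (1 − 1/2) × 1² / 16 = 0.5 × 1 / 16 = 0.03125 dB.
Output = -10 − 0.03125 = -10.03125 dBV.

-10.03125 dBV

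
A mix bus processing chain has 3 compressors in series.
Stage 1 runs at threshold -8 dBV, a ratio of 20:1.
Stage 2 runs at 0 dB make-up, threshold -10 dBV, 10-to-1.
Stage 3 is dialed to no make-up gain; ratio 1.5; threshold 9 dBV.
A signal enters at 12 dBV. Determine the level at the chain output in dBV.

Stage 1: overshoot 20 dB → 20/20 = 1 dB → -7 dBV.
Stage 2: 3 dB above -10 dBV, reduced 10:1 to 0.3 dB above → -9.7 dBV.
Stage 3: below threshold (-9.7 ≤ 9); passes unchanged; output -9.7 dBV.

-9.7 dBV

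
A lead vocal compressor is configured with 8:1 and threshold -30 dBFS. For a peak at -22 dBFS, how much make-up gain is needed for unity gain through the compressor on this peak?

7 dB

The peak compresses to -30 + 8/8 = -29 dBFS.
To reach -22 dBFS requires -22 − (-29) = 7 dB of make-up.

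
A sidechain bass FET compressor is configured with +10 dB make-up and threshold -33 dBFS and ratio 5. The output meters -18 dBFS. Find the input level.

Before make-up, the level was -18 − 10 = -28 dBFS.
The compressed level sits -28 − (-33) = 5 dB over threshold.
Before 5:1 compression the overshoot was 5 × 5 = 25 dB, so input = -33 + 25 = -8 dBFS.

-8 dBFS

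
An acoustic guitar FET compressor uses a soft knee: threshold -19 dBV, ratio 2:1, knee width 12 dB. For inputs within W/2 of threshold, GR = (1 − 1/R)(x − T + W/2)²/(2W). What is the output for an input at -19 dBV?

x − T + W/2 = -19 − (-19) + 6 = 6.
GR = (1 − 1/2) × 6² / 24 = 0.5 × 36 / 24 = 0.75 dB.
Output = -19 − 0.75 = -19.75 dBV.

-19.75 dBV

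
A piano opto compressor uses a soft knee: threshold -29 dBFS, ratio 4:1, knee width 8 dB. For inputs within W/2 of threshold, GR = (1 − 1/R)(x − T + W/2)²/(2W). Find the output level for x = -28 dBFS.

-29.171875 dBFS

x − T + W/2 = -28 − (-29) + 4 = 5.
GR = (1 − 1/4) × 5² / 16 = 0.75 × 25 / 16 = 1.171875 dB.
Output = -28 − 1.171875 = -29.171875 dBFS.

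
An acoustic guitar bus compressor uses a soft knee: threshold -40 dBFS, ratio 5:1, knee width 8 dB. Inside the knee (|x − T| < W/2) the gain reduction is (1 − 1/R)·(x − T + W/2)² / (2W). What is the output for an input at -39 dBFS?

x − T + W/2 = -39 − (-40) + 4 = 5.
GR = (1 − 1/5) × 5² / 16 = 0.8 × 25 / 16 = 1.25 dB.
Output = -39 − 1.25 = -40.25 dBFS.

-40.25 dBFS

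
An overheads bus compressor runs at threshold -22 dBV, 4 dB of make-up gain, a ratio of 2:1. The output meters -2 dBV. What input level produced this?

Before make-up, the level was -2 − 4 = -6 dBV.
The compressed level sits -6 − (-22) = 16 dB over threshold.
Undo the ratio: input overshoot = 16 × 2 = 32 dB, giving input = 10 dBV.

10 dBV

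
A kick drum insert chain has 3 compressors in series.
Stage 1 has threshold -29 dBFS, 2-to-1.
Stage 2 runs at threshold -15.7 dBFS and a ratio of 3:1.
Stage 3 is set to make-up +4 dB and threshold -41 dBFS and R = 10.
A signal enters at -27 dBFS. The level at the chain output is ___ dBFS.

-35.7 dBFS

Stage 1: -27 dBFS is 2 dB over -29 dBFS; at 2:1 that becomes 1 dB over, giving -28 dBFS.
Stage 2: -28 dBFS is at or below the -15.7 dBFS threshold — no compression; output -28 dBFS.
Stage 3: overshoot 13 dB → 13/10 = 1.3 dB → -39.7 dBFS; +4 dB make-up → -35.7 dBFS.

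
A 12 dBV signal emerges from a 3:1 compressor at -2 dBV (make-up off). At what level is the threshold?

Let T be the threshold. Output overshoot = (input overshoot)/R, so -2 − T = (12 − T)/3.
3·(-2 − T) = 12 − T → 2·T = -6 − 12 = -18.
T = -18/2 = -9 dBV.

-9 dBV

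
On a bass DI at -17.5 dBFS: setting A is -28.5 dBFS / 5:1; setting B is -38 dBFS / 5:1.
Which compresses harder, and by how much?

A: 11 dB over, compressed to 2.2 dB over, so 8.8 dB of GR.
B: 20.5 dB over, compressed to 4.1 dB over, so 16.4 dB of GR.
B applies 7.6 dB more gain reduction.

B, by 7.6 dB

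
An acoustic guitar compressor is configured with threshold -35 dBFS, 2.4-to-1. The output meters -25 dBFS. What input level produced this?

That's 10 dB above the -35 dBFS threshold.
Before 2.4:1 compression the overshoot was 10 × 2.4 = 24 dB, so input = -35 + 24 = -11 dBFS.

-11 dBFS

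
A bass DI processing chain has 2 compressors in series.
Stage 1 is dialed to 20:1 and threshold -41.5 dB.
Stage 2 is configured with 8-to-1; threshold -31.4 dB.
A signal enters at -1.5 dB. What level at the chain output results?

Stage 1: -1.5 dB is 40 dB over -41.5 dB; at 20:1 that becomes 2 dB over, giving -39.5 dB.
Stage 2: below threshold (-39.5 ≤ -31.4); passes unchanged; output -39.5 dB.

-39.5 dB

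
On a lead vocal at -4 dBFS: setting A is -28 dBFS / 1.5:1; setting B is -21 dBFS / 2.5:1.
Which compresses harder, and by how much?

A: GR = 24 − 24/1.5 = 8 dB.
B: GR = 17 − 17/2.5 = 10.2 dB.
B reduces 2.2 dB more.

B, by 2.2 dB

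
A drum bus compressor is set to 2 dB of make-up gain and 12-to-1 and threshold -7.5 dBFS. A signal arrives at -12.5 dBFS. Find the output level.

-12.5 dBFS is 5 dB below the -7.5 dBFS threshold, so no gain reduction is applied.
Make-up gain adds 2 dB: -12.5 + 2 = -10.5 dBFS.

-10.5 dBFS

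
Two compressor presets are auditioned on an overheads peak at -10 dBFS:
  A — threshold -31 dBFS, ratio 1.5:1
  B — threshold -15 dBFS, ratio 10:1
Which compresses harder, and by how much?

A, by 2.5 dB

A: 21 dB over, compressed to 14 dB over, so 7 dB of GR.
B: 5 dB over, compressed to 0.5 dB over, so 4.5 dB of GR.
A applies 2.5 dB more gain reduction.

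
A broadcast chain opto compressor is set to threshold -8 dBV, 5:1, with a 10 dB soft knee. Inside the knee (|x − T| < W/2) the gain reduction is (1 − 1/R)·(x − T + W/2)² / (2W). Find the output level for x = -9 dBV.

x − T + W/2 = -9 − (-8) + 5 = 4.
GR = (1 − 1/5) × 4² / 20 = 0.8 × 16 / 20 = 0.64 dB.
Output = -9 − 0.64 = -9.64 dBV.

-9.64 dBV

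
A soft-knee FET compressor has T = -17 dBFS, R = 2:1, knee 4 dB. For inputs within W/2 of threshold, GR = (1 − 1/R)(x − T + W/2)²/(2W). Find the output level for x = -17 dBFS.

x − T + W/2 = -17 − (-17) + 2 = 2.
GR = (1 − 1/2) × 2² / 8 = 0.5 × 4 / 8 = 0.25 dB.
Output = -17 − 0.25 = -17.25 dBFS.

-17.25 dBFS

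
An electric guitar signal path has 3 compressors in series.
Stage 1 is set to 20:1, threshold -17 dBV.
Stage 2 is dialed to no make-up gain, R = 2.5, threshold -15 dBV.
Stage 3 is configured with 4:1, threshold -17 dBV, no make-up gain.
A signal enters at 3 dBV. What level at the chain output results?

-16.75 dBV

Stage 1: 20 dB above -17 dBV, reduced 20:1 to 1 dB above → -16 dBV.
Stage 2: below threshold (-16 ≤ -15); passes unchanged; output -16 dBV.
Stage 3: 1 dB above -17 dBV, reduced 4:1 to 0.25 dB above → -16.75 dBV.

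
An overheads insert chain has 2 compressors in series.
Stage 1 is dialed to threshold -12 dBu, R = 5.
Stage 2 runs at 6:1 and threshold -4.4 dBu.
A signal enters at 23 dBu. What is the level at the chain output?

Stage 1: 35 dB above -12 dBu, reduced 5:1 to 7 dB above → -5 dBu.
Stage 2: -5 dBu ≤ -4.4 dBu, so stage 2 doesn't engage; output -5 dBu.

-5 dBu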